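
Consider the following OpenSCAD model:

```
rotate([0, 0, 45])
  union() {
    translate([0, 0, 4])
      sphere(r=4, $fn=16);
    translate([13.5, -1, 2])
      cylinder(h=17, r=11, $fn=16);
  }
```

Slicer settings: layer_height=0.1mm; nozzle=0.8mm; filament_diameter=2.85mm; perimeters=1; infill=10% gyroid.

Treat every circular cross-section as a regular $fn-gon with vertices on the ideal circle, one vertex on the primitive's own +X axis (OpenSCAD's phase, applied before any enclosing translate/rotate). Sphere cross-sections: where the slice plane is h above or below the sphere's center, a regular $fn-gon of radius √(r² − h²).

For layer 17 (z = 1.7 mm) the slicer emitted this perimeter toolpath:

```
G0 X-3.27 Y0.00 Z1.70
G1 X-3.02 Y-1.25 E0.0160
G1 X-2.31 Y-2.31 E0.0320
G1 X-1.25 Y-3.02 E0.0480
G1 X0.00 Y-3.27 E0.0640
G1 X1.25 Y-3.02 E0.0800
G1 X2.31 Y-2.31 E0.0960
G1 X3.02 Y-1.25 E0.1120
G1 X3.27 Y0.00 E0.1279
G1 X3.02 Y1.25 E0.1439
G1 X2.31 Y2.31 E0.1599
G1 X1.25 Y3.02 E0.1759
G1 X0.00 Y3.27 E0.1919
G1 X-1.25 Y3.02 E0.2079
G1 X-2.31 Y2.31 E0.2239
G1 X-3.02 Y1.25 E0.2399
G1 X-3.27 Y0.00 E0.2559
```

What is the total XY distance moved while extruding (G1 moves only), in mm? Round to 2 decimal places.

20.40 mm

Sum the Euclidean lengths of each G1 segment: total = 20.40 mm.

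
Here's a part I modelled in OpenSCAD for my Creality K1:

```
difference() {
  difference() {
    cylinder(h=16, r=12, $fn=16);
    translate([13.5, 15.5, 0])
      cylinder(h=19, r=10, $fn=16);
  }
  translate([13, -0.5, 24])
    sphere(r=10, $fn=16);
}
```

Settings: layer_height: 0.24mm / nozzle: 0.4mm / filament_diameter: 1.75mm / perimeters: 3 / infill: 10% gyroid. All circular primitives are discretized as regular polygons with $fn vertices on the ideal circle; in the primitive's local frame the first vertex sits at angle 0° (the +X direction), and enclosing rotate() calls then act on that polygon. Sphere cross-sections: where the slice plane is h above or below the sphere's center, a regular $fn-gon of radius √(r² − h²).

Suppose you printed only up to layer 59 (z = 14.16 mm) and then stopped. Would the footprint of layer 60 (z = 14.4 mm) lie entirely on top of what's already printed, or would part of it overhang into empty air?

entirely on top

Compare the two slices. At z = 14.16: the r=12 cylinder contributes a regular 16-gon of circumradius 12 (area = (16/2)·12.000²·sin(360°/16) = 440.85 mm²); the cylinder at (13.5, 15.5): section is a regular 16-gon, circumradius r=10 (area = (16/2)·10.000²·sin(360°/16) = 306.15 mm²); Subtracting the remaining from the first: starting from the r=12 cylinder (440.85 mm²), the r=10 cylinder at (13.5, 15.5) partially overlaps it — only the 5.37 mm² overlap (of its 306.15 mm²) is removed, clipping the outline — area = 435.48 mm²; the r=10 sphere at (13, -0.5) slices to a regular 16-gon of circumradius 1.782 (√(r²−h²) with h=9.84 from center) (area = (16/2)·1.782²·sin(360°/16) = 9.72 mm²); Taking the first minus the rest: starting from that combined region (435.48 mm²), the r=10 sphere at (13, -0.5) partially overlaps it — only the 1.14 mm² overlap (of its 9.72 mm²) is removed, clipping the outline — area = 434.34 mm². At z = 14.4: the r=12 cylinder contributes a regular 16-gon of circumradius 12 (area = (16/2)·12.000²·sin(360°/16) = 440.85 mm²); the cylinder at (13.5, 15.5): section is a regular 16-gon, circumradius r=10 (area = (16/2)·10.000²·sin(360°/16) = 306.15 mm²); Subtracting the remaining from the first: starting from the r=12 cylinder (440.85 mm²), the r=10 cylinder at (13.5, 15.5) partially overlaps it — only the 5.37 mm² overlap (of its 306.15 mm²) is removed, clipping the outline — area = 435.48 mm²; the r=10 sphere at (13, -0.5) contributes a regular 16-gon of circumradius √(10²−9.6²) = 2.800 (area = (16/2)·2.800²·sin(360°/16) = 24.00 mm²); After the difference (first − rest): starting from the result so far (435.48 mm²), the r=10 sphere at (13, -0.5) partially overlaps it — only the 5.34 mm² overlap (of its 24.00 mm²) is removed, clipping the outline — area = 430.14 mm². Checking containment: the cross-section at z = 14.4 is a subset of the cross-section at z = 14.16.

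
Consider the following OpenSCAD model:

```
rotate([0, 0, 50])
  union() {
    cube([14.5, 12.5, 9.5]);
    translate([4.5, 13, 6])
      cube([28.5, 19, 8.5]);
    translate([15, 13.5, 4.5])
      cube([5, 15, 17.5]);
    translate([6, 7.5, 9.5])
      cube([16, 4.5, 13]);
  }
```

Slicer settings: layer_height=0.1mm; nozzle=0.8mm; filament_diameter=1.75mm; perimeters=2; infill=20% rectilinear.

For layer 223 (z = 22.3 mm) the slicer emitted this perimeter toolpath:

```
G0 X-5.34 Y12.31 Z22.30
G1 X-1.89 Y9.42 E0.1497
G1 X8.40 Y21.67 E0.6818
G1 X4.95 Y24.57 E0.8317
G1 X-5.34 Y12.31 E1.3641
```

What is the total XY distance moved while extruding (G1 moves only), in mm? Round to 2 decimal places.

41.01 mm

Sum the Euclidean lengths of each G1 segment: total = 41.01 mm.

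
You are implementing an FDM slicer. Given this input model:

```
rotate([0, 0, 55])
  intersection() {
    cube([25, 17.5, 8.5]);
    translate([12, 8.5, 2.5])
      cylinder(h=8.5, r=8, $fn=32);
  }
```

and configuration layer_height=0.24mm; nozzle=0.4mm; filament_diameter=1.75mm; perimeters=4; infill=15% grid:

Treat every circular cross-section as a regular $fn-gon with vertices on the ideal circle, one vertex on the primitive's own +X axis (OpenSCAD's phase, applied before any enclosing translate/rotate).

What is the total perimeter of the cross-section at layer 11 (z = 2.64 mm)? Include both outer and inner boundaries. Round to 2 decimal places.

50.18 mm

At z = 2.64 mm: the 25×17.5 cube contributes its full rectangle (perimeter 85.00 mm); the r=8 cylinder at (12, 8.5) contributes a regular 32-gon of circumradius 8 (perimeter = 2·32·8.000·sin(180°/32) = 50.18 mm); Keeping only the common overlap: the r=8 cylinder at (12, 8.5) lies inside the 25×17.5 cube, so the common part is the r=8 cylinder at (12, 8.5) itself — boundary = 50.18 mm; (whole slice rotated 55° about Z — lengths, areas and connectivity unchanged). Overall, the cross-section is a single solid region. Total boundary length (outer) = 50.18 mm.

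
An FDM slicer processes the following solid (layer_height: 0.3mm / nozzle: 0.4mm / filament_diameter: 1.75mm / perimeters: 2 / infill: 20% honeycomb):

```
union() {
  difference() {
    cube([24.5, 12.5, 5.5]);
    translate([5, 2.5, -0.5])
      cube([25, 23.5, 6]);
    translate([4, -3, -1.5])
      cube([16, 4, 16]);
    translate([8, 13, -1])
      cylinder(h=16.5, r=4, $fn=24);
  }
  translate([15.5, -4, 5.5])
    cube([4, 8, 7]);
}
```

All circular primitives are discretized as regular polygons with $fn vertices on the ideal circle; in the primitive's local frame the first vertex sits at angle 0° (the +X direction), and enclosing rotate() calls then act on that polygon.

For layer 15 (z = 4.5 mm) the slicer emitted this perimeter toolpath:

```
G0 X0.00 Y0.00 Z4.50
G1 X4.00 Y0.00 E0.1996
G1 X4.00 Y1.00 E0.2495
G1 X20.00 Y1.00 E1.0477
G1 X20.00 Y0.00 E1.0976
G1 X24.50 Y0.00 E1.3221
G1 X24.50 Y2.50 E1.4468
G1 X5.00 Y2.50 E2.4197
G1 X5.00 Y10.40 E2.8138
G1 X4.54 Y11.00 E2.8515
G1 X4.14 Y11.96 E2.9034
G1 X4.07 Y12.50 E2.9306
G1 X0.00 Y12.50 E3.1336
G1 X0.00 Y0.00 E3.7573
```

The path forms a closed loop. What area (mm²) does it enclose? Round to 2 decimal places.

Apply the shoelace formula to the sequence of (X, Y) vertices; enclosed area = 94.00 mm².

94.00 mm²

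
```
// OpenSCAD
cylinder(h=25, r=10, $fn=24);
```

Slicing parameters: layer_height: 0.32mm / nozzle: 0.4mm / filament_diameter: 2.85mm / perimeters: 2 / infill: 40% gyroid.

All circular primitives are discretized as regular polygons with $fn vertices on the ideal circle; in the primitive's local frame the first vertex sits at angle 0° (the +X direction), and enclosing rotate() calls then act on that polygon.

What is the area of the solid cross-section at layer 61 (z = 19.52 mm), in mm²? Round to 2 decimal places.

At z = 19.52 mm: the r=10 cylinder contributes a regular 24-gon of circumradius 10 (area = (24/2)·10.000²·sin(360°/24) = 310.58 mm²). Overall, the cross-section is a single solid region. Net area = 310.58 mm².

310.58 mm²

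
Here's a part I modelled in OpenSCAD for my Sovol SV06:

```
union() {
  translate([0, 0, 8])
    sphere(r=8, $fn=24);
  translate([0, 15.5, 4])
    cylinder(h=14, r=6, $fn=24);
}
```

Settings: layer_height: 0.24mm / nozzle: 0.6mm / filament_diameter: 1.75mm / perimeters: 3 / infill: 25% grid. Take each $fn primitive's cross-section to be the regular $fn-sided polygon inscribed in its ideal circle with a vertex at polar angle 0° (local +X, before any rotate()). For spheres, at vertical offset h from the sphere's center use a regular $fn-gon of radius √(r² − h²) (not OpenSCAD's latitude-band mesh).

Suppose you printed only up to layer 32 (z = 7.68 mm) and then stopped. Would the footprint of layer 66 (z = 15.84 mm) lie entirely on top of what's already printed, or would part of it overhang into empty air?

Compare the two slices. At z = 7.68: the r=8 sphere slices to a regular 24-gon of circumradius 7.994 (√(r²−h²) with h=0.32 from center) (area = (24/2)·7.994²·sin(360°/24) = 198.45 mm²); the r=6 cylinder at (0, 15.5) gives a regular 24-gon of circumradius 6 (constant along its height) (area = (24/2)·6.000²·sin(360°/24) = 111.81 mm²); Combining (union): the 2 present regions are separate (no shared area or edge), so areas and boundary lengths simply add and each stays a separate island — area = 310.26 mm². At z = 15.84: the r=8 sphere slices to a regular 24-gon of circumradius 1.592 (√(r²−h²) with h=7.84 from center) (area = (24/2)·1.592²·sin(360°/24) = 7.87 mm²); the r=6 cylinder at (0, 15.5) contributes a regular 24-gon of circumradius 6 (area = (24/2)·6.000²·sin(360°/24) = 111.81 mm²); Combining (union): the 2 present regions are separate (no shared area or edge), so areas and boundary lengths simply add and each stays a separate island — area = 119.68 mm². Checking containment: the cross-section at z = 15.84 is a subset of the cross-section at z = 7.68.

entirely on top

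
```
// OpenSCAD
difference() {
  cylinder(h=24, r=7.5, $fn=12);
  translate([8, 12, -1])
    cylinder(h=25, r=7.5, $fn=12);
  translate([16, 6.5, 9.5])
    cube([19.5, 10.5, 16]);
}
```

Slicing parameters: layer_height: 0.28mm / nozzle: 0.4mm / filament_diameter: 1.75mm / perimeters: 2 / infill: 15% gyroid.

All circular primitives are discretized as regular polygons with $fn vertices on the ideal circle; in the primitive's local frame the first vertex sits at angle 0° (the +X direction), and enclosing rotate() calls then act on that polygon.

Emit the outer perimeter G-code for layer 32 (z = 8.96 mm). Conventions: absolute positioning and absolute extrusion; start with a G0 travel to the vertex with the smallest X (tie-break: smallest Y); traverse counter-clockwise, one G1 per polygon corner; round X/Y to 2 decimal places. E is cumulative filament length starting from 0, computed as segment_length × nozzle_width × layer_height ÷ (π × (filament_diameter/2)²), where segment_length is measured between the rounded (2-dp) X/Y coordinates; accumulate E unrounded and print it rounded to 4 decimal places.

G0 X-7.50 Y0.00 Z8.96
G1 X-6.50 Y-3.75 E0.1807
G1 X-3.75 Y-6.50 E0.3618
G1 X0.00 Y-7.50 E0.5425
G1 X3.75 Y-6.50 E0.7232
G1 X6.50 Y-3.75 E0.9043
G1 X7.50 Y0.00 E1.0851
G1 X6.50 Y3.75 E1.2658
G1 X4.92 Y5.33 E1.3698
G1 X4.25 Y5.50 E1.4020
G1 X3.08 Y6.67 E1.4791
G1 X0.00 Y7.50 E1.6276
G1 X-3.75 Y6.50 E1.8083
G1 X-6.50 Y3.75 E1.9894
G1 X-7.50 Y0.00 E2.1701

At z = 8.96 mm: the r=7.5 cylinder contributes a regular 12-gon of circumradius 7.5; the r=7.5 cylinder at (8, 12) contributes a regular 12-gon of circumradius 7.5; the cube at (16, 6.5) is not intersected at this z (z outside [9.5, 25.5]); Taking the first minus the rest: starting from the r=7.5 cylinder, the r=7.5 cylinder at (8, 12) partially overlaps it — only the 0.57 mm² overlap (of its 168.75 mm²) is removed, clipping the outline — 1 connected region. The outline is a single polygon with 14 vertices. Extrusion per mm of travel: 0.4 × 0.28 / (π × 0.875²) = 0.046564. Accumulating E over each segment gives final E = 2.1701.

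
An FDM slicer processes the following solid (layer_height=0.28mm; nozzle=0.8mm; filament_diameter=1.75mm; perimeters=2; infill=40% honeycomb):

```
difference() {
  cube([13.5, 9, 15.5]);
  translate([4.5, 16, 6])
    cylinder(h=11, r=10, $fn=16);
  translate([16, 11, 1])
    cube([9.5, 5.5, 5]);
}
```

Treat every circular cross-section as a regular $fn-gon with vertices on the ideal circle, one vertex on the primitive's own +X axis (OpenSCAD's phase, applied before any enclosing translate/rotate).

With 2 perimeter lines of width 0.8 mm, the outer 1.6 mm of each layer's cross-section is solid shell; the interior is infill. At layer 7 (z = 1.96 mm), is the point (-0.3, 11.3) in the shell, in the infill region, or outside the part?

outside

At z = 1.96 mm: the cube (footprint 13.5×9) is included at this height; the cylinder at (4.5, 16) is absent (z outside [6, 17]); the 9.5×5.5 cube at (16, 11) contributes its full rectangle; Subtracting the remaining from the first: starting from the 13.5×9 cube, the 9.5×5.5 cube at (16, 11) misses the remaining region (no effect) — 1 connected region. Overall, the cross-section is a single solid region. The nearest boundary edge runs (0.00, 9.00)→(13.50, 9.00); distance from the point to it = 2.32 mm. The point is not inside any of the regions above, so it lies outside the cross-section (2.32 mm from the nearest boundary).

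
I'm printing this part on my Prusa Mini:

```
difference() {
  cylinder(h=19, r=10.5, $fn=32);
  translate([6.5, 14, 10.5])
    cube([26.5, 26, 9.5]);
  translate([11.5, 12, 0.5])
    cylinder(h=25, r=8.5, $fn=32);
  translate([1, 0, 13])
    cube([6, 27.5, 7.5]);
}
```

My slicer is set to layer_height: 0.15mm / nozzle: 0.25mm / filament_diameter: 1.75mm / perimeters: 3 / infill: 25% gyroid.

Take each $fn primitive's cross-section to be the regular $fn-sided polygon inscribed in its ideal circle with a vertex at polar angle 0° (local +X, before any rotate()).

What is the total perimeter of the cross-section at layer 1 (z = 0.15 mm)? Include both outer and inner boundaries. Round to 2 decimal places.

65.87 mm

At z = 0.15 mm: the cylinder: section is a regular 32-gon, circumradius r=10.5 (perimeter = 2·32·10.500·sin(180°/32) = 65.87 mm); the cube at (6.5, 14) is absent (z outside [10.5, 20]); the cylinder at (11.5, 12) does not reach this height (z outside [0.5, 25.5]); the cube at (1, 0) does not reach this height (z outside [13, 20.5]); Taking the first minus the rest: none of the subtracted shapes is present at this height, so the r=10.5 cylinder is unchanged — boundary = 65.87 mm. Overall, the cross-section is a single solid region. Total boundary length (outer) = 65.87 mm.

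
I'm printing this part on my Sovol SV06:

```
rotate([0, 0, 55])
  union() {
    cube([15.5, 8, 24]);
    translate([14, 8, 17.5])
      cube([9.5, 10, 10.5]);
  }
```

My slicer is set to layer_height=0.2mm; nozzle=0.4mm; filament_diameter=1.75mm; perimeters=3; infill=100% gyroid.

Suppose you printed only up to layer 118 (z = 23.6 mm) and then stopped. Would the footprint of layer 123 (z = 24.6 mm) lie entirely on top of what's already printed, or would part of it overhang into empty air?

Compare the two slices. At z = 23.6: the cube is present — its section is the full 15.5×8 rectangle (area 124.00 mm²); the cube at (14, 8) (footprint 9.5×10) is included at this height (area 95.00 mm²); Taking the union: the 2 present regions share edge segments without overlapping in area, so areas simply add but the touching pieces fuse into one outline (the shared edge portions become interior and drop out of the boundary) — area = 219.00 mm²; (rotated 55° about Z; rotation is an isometry so areas/perimeters/island counts are preserved). At z = 24.6: the cube is not intersected at this z (z outside [0, 24]); the cube at (14, 8) is present — its section is the full 9.5×10 rectangle (area 95.00 mm²); Taking the union: only the 9.5×10 cube at (14, 8) is present, so the union is just that shape — area = 95.00 mm²; (rotated 55° about Z; rotation is an isometry so areas/perimeters/island counts are preserved). Checking containment: the cross-section at z = 24.6 is a subset of the cross-section at z = 23.6.

entirely on top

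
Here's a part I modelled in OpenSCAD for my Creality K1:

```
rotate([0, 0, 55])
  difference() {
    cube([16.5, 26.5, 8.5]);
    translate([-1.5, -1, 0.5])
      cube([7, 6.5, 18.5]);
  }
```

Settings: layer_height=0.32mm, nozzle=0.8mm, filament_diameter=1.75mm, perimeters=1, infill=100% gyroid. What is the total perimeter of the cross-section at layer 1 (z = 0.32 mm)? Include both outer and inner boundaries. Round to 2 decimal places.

86.00 mm

At z = 0.32 mm: the cube (footprint 16.5×26.5) is included at this height (perimeter 86.00 mm); the cube at (-1.5, -1) is not intersected at this z (z outside [0.5, 19]); Subtracting the remaining from the first: none of the subtracted shapes is present at this height, so the 16.5×26.5 cube is unchanged — boundary = 86.00 mm; (whole slice rotated 55° about Z — lengths, areas and connectivity unchanged). Overall, the cross-section is a single solid region. Total boundary length (outer) = 86.00 mm.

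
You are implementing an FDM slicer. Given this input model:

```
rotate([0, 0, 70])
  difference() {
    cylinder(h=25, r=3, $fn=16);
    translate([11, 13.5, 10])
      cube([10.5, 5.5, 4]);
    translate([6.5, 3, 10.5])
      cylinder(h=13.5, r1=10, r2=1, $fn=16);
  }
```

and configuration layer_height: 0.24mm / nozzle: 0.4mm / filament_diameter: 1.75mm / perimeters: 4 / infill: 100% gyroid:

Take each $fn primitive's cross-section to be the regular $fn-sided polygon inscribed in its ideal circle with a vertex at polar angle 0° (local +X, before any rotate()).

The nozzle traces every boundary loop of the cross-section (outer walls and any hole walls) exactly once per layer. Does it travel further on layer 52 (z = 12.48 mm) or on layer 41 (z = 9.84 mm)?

Layer 52 (z = 12.48): the cylinder: section is a regular 16-gon, circumradius r=3 (perimeter = 2·16·3.000·sin(180°/16) = 18.73 mm); the cube at (11, 13.5) (footprint 10.5×5.5) is included at this height (perimeter 32.00 mm); the cone at (6.5, 3) (r1=10→r2=1) has section circumradius 8.680 here — a regular 16-gon (perimeter = 2·16·8.680·sin(180°/16) = 54.19 mm); After the difference (first − rest): starting from the r=3 cylinder, the 10.5×5.5 cube at (11, 13.5) misses the remaining region (no effect); the cone at (6.5, 3) partially overlaps it — only the 20.95 mm² overlap (of its 230.66 mm²) is removed, clipping the outline — boundary = 13.11 mm; (rotated 70° about Z; rotation is an isometry so areas/perimeters/island counts are preserved). So its perimeter = 13.11 mm. Layer 41 (z = 9.84): the r=3 cylinder contributes a regular 16-gon of circumradius 3 (perimeter = 2·16·3.000·sin(180°/16) = 18.73 mm); the cube at (11, 13.5) does not reach this height (z outside [10, 14]); the cone at (6.5, 3) is absent (z outside [10.5, 24]); Subtracting the remaining from the first: none of the subtracted shapes is present at this height, so the r=3 cylinder is unchanged — boundary = 18.73 mm; (rotated 70° about Z; rotation is an isometry so areas/perimeters/island counts are preserved). So its perimeter = 18.73 mm. Layer 41 is larger (18.73 vs 13.11 mm).

layer 41 (z = 9.84 mm)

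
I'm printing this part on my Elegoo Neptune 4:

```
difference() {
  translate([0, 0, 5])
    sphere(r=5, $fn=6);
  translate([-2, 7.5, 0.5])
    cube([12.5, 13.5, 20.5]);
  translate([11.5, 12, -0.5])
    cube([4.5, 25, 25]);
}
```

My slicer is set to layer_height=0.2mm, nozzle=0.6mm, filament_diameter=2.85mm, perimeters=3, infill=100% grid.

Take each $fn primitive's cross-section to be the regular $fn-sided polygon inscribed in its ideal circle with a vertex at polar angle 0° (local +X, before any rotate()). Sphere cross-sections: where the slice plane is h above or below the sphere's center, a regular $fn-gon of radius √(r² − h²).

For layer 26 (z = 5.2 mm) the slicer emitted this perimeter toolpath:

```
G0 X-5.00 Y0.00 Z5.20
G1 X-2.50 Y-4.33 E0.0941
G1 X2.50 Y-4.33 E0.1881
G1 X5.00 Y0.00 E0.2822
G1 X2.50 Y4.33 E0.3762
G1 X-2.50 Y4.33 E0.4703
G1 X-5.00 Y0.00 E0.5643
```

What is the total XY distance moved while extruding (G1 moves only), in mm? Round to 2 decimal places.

Sum the Euclidean lengths of each G1 segment: total = 30.00 mm.

30.00 mm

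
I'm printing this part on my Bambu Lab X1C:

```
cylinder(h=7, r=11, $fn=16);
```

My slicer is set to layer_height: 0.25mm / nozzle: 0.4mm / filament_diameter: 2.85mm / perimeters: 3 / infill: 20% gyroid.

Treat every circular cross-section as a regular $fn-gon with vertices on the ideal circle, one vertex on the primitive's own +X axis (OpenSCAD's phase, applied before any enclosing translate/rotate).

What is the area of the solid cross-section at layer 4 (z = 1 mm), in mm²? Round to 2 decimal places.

At z = 1 mm: the cylinder: section is a regular 16-gon, circumradius r=11 (area = (16/2)·11.000²·sin(360°/16) = 370.44 mm²). Overall, the cross-section is a single solid region. Net area = 370.44 mm².

370.44 mm²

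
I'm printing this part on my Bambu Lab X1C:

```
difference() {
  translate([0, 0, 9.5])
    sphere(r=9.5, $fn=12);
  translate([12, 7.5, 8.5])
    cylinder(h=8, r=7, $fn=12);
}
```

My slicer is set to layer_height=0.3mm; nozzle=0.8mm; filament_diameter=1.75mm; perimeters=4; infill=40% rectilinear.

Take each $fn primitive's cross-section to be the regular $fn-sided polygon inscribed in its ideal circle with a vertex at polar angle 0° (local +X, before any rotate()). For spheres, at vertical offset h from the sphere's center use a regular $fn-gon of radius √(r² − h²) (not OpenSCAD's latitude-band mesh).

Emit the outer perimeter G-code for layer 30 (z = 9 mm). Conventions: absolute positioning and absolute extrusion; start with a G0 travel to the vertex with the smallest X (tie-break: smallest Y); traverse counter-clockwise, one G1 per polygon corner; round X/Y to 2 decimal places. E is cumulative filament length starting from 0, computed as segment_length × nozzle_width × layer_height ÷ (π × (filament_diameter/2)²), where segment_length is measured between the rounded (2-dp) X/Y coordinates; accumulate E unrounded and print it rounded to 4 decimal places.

G0 X-9.49 Y0.00 Z9.00
G1 X-8.22 Y-4.74 E0.4896
G1 X-4.74 Y-8.22 E0.9807
G1 X0.00 Y-9.49 E1.4703
G1 X4.74 Y-8.22 E1.9600
G1 X8.22 Y-4.74 E2.4511
G1 X9.49 Y0.00 E2.9407
G1 X9.15 Y1.26 E3.0709
G1 X8.50 Y1.44 E3.1382
G1 X5.94 Y4.00 E3.4995
G1 X5.00 Y7.50 E3.8611
G1 X5.10 Y7.86 E3.8983
G1 X4.74 Y8.22 E3.9491
G1 X0.00 Y9.49 E4.4388
G1 X-4.74 Y8.22 E4.9284
G1 X-8.22 Y4.74 E5.4195
G1 X-9.49 Y0.00 E5.9091

At z = 9 mm: the sphere: section is a regular 12-gon, circumradius = √(r²−h²) = √(9.5²−0.5²) = 9.487; the r=7 cylinder at (12, 7.5) gives a regular 12-gon of circumradius 7 (constant along its height); Subtracting the remaining from the first: starting from the r=9.5 sphere, the r=7 cylinder at (12, 7.5) partially overlaps it — only the 9.97 mm² overlap (of its 147.00 mm²) is removed, clipping the outline — 1 connected region. The outline is a single polygon with 16 vertices. Extrusion per mm of travel: 0.8 × 0.3 / (π × 0.875²) = 0.099780. Accumulating E over each segment gives final E = 5.9091.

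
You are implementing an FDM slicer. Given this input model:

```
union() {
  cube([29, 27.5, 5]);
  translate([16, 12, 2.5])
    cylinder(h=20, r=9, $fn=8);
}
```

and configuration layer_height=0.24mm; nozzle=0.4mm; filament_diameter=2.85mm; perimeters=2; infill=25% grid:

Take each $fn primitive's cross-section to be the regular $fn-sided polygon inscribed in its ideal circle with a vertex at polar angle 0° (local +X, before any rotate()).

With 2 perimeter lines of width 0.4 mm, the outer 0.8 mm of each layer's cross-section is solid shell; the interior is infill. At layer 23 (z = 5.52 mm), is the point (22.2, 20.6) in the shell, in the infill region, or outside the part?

outside

At z = 5.52 mm: the cube is not intersected at this z (z outside [0, 5]); the cylinder at (16, 12): section is a regular 8-gon, circumradius r=9; Taking the union: only the r=9 cylinder at (16, 12) is present, so the union is just that shape — 1 connected region. Overall, the cross-section is a single solid region. The nearest boundary edge runs (22.36, 18.36)→(16.00, 21.00); distance from the point to it = 2.00 mm. The point is not inside any of the regions above, so it lies outside the cross-section (2.00 mm from the nearest boundary).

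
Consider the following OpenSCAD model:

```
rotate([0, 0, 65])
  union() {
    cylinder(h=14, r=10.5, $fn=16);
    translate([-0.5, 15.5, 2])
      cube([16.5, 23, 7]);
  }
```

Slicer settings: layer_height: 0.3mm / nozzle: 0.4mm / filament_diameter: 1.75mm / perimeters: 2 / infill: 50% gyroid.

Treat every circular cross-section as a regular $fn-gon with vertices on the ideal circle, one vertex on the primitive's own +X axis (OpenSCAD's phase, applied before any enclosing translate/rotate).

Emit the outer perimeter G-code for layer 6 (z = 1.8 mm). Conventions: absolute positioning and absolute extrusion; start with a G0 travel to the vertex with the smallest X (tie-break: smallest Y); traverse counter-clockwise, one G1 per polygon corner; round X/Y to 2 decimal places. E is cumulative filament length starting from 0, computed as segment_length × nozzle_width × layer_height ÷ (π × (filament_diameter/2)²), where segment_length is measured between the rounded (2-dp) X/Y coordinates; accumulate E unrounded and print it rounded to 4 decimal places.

G0 X-10.49 Y0.46 Z1.80
G1 X-9.87 Y-3.59 E0.2044
G1 X-7.74 Y-7.09 E0.4088
G1 X-4.44 Y-9.52 E0.6133
G1 X-0.46 Y-10.49 E0.8177
G1 X3.59 Y-9.87 E1.0221
G1 X7.09 Y-7.74 E1.2265
G1 X9.52 Y-4.44 E1.4309
G1 X10.49 Y-0.46 E1.6353
G1 X9.87 Y3.59 E1.8397
G1 X7.74 Y7.09 E2.0441
G1 X4.44 Y9.52 E2.2486
G1 X0.46 Y10.49 E2.4530
G1 X-3.59 Y9.87 E2.6574
G1 X-7.09 Y7.74 E2.8618
G1 X-9.52 Y4.44 E3.0662
G1 X-10.49 Y0.46 E3.2706

At z = 1.8 mm: the cylinder: section is a regular 16-gon, circumradius r=10.5; the cube at (-0.5, 15.5) is not intersected at this z (z outside [2, 9]); Taking the union: only the r=10.5 cylinder is present, so the union is just that shape — 1 connected region; (whole slice rotated 65° about Z — lengths, areas and connectivity unchanged). The outline is a single polygon with 16 vertices. Extrusion per mm of travel: 0.4 × 0.3 / (π × 0.875²) = 0.049890. Accumulating E over each segment gives final E = 3.2706.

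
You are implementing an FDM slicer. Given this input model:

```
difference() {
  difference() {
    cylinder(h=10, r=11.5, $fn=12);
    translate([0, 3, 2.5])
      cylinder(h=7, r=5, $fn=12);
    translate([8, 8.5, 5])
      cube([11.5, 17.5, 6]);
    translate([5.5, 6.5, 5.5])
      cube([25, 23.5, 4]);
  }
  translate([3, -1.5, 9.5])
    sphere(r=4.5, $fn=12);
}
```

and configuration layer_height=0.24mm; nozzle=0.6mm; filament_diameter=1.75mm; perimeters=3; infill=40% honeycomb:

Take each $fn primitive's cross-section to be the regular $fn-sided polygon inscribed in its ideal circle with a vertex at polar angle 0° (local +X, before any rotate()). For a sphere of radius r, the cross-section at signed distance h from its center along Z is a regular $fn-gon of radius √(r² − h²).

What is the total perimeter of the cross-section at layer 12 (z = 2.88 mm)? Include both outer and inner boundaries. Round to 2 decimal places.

102.49 mm

At z = 2.88 mm: the r=11.5 cylinder contributes a regular 12-gon of circumradius 11.5 (perimeter = 2·12·11.500·sin(180°/12) = 71.43 mm); the r=5 cylinder at (0, 3) contributes a regular 12-gon of circumradius 5 (perimeter = 2·12·5.000·sin(180°/12) = 31.06 mm); the cube at (8, 8.5) does not reach this height (z outside [5, 11]); the cube at (5.5, 6.5) does not reach this height (z outside [5.5, 9.5]); Subtracting the remaining from the first: starting from the r=11.5 cylinder, the r=5 cylinder at (0, 3) lies wholly inside it (removes its full 75.00 mm² and its 31.06 mm outline becomes a hole wall) — boundary (outer + 1 inner loop) = 102.49 mm; the sphere at (3, -1.5) does not reach this height (|z−center|=6.620 > r=4.5); Subtracting the remaining from the first: none of the subtracted shapes is present at this height, so that combined region is unchanged — boundary (outer + 1 inner loop) = 102.49 mm. Overall, the cross-section is one region with 1 hole. Total boundary length (outer + inner) = 102.49 mm.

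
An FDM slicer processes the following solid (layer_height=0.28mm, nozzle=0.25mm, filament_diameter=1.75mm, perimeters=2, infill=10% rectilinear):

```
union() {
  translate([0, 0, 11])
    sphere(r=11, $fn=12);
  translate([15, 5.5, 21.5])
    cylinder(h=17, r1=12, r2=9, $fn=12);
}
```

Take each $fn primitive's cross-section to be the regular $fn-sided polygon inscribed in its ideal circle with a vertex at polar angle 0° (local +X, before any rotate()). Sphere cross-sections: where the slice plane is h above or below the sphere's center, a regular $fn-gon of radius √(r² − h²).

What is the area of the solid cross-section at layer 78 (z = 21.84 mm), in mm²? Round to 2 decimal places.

438.17 mm²

At z = 21.84 mm: the r=11 sphere contributes a regular 12-gon of circumradius √(11²−10.84²) = 1.869 (area = (12/2)·1.869²·sin(360°/12) = 10.48 mm²); the cone at (15, 5.5) (r1=12→r2=9) has section circumradius 11.940 here — a regular 12-gon (area = (12/2)·11.940²·sin(360°/12) = 427.69 mm²); Merging all regions: the 2 present regions are separate (no shared area or edge), so areas and boundary lengths simply add and each stays a separate island — area = 438.17 mm². Overall, the cross-section has 2 separate islands. Net area = 438.17 mm².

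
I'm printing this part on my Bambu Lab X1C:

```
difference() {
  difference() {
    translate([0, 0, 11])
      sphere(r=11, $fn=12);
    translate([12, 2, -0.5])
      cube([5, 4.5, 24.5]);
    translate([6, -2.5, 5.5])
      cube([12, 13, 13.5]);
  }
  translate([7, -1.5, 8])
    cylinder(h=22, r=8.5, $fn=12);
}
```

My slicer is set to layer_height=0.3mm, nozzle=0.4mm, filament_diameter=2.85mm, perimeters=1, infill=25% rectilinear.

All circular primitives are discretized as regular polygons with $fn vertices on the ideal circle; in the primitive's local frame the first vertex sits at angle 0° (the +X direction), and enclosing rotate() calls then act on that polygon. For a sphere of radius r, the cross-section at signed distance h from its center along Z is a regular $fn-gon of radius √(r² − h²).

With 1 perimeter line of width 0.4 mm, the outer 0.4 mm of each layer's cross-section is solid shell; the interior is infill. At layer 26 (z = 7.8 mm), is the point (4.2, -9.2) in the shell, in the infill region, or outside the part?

shell

At z = 7.8 mm: the r=11 sphere slices to a regular 12-gon of circumradius 10.524 (√(r²−h²) with h=3.2 from center); the 5×4.5 cube at (12, 2) contributes its full rectangle; the 12×13 cube at (6, -2.5) contributes its full rectangle; Subtracting the remaining from the first: starting from the r=11 sphere, the 5×4.5 cube at (12, 2) misses the remaining region (no effect); the 12×13 cube at (6, -2.5) partially overlaps it — only the 35.42 mm² overlap (of its 156.00 mm²) is removed, clipping the outline — 1 connected region; the cylinder at (7, -1.5) is absent (z outside [8, 30]); Taking the first minus the rest: none of the subtracted shapes is present at this height, so that combined region is unchanged — 1 connected region. Overall, the cross-section is a single solid region. The nearest boundary edge runs (5.26, -9.11)→(-0.00, -10.52); distance from the point to it = 0.19 mm. The point is inside the cross-section, 0.19 mm from the nearest boundary — within the 0.4 mm shell band (1 × 0.4).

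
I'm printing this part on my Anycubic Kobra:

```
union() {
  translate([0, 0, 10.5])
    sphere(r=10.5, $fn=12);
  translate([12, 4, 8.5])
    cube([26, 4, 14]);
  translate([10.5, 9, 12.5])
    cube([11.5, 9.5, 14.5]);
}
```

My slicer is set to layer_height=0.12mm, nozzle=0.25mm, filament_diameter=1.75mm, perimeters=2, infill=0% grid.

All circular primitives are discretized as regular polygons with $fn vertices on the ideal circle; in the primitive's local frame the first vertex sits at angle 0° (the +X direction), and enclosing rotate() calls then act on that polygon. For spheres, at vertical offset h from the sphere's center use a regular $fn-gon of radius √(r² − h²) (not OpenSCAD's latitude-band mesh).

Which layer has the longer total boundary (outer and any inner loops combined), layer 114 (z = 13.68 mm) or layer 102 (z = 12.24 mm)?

Layer 114 (z = 13.68): the sphere: section is a regular 12-gon, circumradius = √(r²−h²) = √(10.5²−3.18²) = 10.007 (perimeter = 2·12·10.007·sin(180°/12) = 62.16 mm); the 26×4 cube at (12, 4) contributes its full rectangle (perimeter 60.00 mm); the cube at (10.5, 9) (footprint 11.5×9.5) is included at this height (perimeter 42.00 mm); Combining (union): the 3 present regions are separate (no shared area or edge), so areas and boundary lengths simply add and each stays a separate island — boundary = 164.16 mm. So its perimeter = 164.16 mm. Layer 102 (z = 12.24): the r=10.5 sphere contributes a regular 12-gon of circumradius √(10.5²−1.74²) = 10.355 (perimeter = 2·12·10.355·sin(180°/12) = 64.32 mm); the 26×4 cube at (12, 4) contributes its full rectangle (perimeter 60.00 mm); the cube at (10.5, 9) is absent (z outside [12.5, 27]); Taking the union: the 2 present regions are separate (no shared area or edge), so areas and boundary lengths simply add and each stays a separate island — boundary = 124.32 mm. So its perimeter = 124.32 mm. Layer 114 is larger (164.16 vs 124.32 mm).

layer 114 (z = 13.68 mm)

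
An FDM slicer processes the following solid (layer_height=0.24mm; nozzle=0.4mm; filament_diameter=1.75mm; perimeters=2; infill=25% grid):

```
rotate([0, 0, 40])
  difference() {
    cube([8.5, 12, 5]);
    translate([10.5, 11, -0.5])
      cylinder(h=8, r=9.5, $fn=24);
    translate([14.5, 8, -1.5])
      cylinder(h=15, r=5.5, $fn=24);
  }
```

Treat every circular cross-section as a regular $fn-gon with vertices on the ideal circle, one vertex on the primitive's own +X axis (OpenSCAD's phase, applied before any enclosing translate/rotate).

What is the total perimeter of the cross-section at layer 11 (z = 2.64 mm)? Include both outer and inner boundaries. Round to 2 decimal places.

37.27 mm

At z = 2.64 mm: the cube is present — its section is the full 8.5×12 rectangle (perimeter 41.00 mm); the r=9.5 cylinder at (10.5, 11) gives a regular 24-gon of circumradius 9.5 (constant along its height) (perimeter = 2·24·9.500·sin(180°/24) = 59.52 mm); the r=5.5 cylinder at (14.5, 8) contributes a regular 24-gon of circumradius 5.5 (perimeter = 2·24·5.500·sin(180°/24) = 34.46 mm); Subtracting the remaining from the first: starting from the 8.5×12 cube, the r=9.5 cylinder at (10.5, 11) partially overlaps it — only the 58.77 mm² overlap (of its 280.30 mm²) is removed, clipping the outline; the r=5.5 cylinder at (14.5, 8) misses the remaining region (no effect) — boundary = 37.27 mm; (whole slice rotated 40° about Z — lengths, areas and connectivity unchanged). Overall, the cross-section is a single solid region. Total boundary length (outer) = 37.27 mm.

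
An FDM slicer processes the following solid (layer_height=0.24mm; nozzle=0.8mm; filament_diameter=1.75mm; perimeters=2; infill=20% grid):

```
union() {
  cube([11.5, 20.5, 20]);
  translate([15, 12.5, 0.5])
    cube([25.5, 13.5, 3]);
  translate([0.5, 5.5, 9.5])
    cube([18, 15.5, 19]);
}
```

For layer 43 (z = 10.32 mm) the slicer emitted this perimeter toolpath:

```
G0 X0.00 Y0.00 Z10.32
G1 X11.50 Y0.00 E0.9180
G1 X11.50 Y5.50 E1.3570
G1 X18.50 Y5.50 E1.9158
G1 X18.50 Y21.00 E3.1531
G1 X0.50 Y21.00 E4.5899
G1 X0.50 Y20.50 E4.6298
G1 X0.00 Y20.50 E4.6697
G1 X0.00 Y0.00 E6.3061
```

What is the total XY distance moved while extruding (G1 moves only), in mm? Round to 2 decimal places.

Sum the Euclidean lengths of each G1 segment: total = 79.00 mm.

79.00 mm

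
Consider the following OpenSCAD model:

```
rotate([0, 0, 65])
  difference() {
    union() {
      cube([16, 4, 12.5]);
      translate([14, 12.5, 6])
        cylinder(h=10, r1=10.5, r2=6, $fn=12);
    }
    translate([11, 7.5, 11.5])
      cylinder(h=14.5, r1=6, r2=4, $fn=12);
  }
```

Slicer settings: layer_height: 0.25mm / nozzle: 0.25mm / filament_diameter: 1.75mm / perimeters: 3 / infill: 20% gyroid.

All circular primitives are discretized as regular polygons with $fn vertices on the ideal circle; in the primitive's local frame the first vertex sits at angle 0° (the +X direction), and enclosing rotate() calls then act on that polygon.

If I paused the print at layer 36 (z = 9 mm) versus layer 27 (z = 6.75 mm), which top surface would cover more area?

layer 27 (z = 6.75 mm)

Layer 36 (z = 9): the cube is present — its section is the full 16×4 rectangle (area 64.00 mm²); the cone at (14, 12.5): at t=0.300 of its height the radius interpolates to r₁+(r₂−r₁)t = 9.150, giving a regular 12-gon of that circumradius (area = (12/2)·9.150²·sin(360°/12) = 251.17 mm²); Combining (union): the regions partially overlap — summed areas 315.17 mm² minus the doubly-counted overlap 1.55 mm² gives 313.62 mm² — area = 313.62 mm²; the cone at (11, 7.5) does not reach this height (z outside [11.5, 26]); After the difference (first − rest): none of the subtracted shapes is present at this height, so the result so far is unchanged — area = 313.62 mm²; (rotated 65° about Z; rotation is an isometry so areas/perimeters/island counts are preserved). So its area = 313.62 mm². Layer 27 (z = 6.75): the cube is present — its section is the full 16×4 rectangle (area 64.00 mm²); the cone at (14, 12.5) contributes a regular 12-gon of circumradius 10.162 (interpolated between r1=10.5 and r2=6 at t=0.075) (area = (12/2)·10.162²·sin(360°/12) = 309.83 mm²); Combining (union): the regions partially overlap — summed areas 373.83 mm² minus the doubly-counted overlap 7.82 mm² gives 366.01 mm² — area = 366.01 mm²; the cone at (11, 7.5) is absent (z outside [11.5, 26]); Taking the first minus the rest: none of the subtracted shapes is present at this height, so that combined region is unchanged — area = 366.01 mm²; (whole slice rotated 65° about Z — lengths, areas and connectivity unchanged). So its area = 366.01 mm². Layer 27 is larger (366.01 vs 313.62 mm²).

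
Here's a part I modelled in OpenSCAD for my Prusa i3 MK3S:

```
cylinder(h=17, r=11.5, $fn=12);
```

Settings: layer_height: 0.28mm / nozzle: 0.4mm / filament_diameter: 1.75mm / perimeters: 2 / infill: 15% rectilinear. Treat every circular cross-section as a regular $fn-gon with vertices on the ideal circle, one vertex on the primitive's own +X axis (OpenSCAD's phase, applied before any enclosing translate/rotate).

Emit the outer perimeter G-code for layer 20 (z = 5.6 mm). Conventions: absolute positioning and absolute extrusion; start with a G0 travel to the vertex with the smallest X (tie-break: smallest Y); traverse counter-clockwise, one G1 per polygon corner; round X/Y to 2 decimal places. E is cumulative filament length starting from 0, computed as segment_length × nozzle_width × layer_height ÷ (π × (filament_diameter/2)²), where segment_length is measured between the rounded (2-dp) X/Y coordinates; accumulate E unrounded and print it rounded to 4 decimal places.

G0 X-11.50 Y0.00 Z5.60
G1 X-9.96 Y-5.75 E0.2772
G1 X-5.75 Y-9.96 E0.5544
G1 X0.00 Y-11.50 E0.8316
G1 X5.75 Y-9.96 E1.1088
G1 X9.96 Y-5.75 E1.3860
G1 X11.50 Y0.00 E1.6632
G1 X9.96 Y5.75 E1.9404
G1 X5.75 Y9.96 E2.2176
G1 X0.00 Y11.50 E2.4948
G1 X-5.75 Y9.96 E2.7720
G1 X-9.96 Y5.75 E3.0492
G1 X-11.50 Y0.00 E3.3264

At z = 5.6 mm: the r=11.5 cylinder contributes a regular 12-gon of circumradius 11.5. The outline is a single polygon with 12 vertices. Extrusion per mm of travel: 0.4 × 0.28 / (π × 0.875²) = 0.046564. Accumulating E over each segment gives final E = 3.3264.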